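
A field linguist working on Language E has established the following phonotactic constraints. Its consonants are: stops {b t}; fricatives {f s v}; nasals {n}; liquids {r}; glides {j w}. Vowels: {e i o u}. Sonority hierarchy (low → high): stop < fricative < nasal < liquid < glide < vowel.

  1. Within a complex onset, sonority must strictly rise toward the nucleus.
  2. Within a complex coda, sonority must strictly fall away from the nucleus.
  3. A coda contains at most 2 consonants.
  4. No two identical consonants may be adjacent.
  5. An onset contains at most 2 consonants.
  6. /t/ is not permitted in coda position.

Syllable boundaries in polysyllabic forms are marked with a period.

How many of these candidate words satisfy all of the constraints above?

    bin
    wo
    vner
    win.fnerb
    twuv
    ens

6

bin — σ1 onset /b/, coda /n/ ok → phonotactically legal
wo — σ1 onset /w/, coda /∅/ ok → phonotactically legal
vner — σ1 onset /vn/ (2→3 rises), coda /r/ ok → phonotactically legal
win.fnerb — σ1 onset /w/, coda /n/ ok; σ2 onset /fn/ (2→3 rises), coda /rb/ (4→1 falls) ok → phonotactically legal
twuv — σ1 onset /tw/ (1→5 rises), coda /v/ ok → phonotactically legal
ens — σ1 onset /∅/, coda /ns/ (3→2 falls) ok → phonotactically legal
Phonotactically legal: bin, wo, vner, win.fnerb, twuv, ens → 6.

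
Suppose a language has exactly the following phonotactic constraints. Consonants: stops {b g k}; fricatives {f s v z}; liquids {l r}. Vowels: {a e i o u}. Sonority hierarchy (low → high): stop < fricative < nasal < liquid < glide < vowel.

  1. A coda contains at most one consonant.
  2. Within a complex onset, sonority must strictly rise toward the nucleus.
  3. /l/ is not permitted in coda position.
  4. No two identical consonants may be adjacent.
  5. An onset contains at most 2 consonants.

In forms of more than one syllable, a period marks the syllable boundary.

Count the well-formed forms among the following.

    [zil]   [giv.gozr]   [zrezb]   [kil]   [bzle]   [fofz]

[zil] — violates constraint 3: syllable 1 coda contains /l/ → ill-formed
[giv.gozr] — violates constraint 1: syllable 2 coda /zr/ has 2 consonants (> 1) → ill-formed
[zrezb] — violates constraint 1: syllable 1 coda /zb/ has 2 consonants (> 1) → ill-formed
[kil] — violates constraint 3: syllable 1 coda contains /l/ → ill-formed
[bzle] — violates constraint 5: syllable 1 onset /bzl/ has 3 consonants (> 2) → ill-formed
[fofz] — violates constraint 1: syllable 1 coda /fz/ has 2 consonants (> 1) → ill-formed
No form is well-formed → 0.

0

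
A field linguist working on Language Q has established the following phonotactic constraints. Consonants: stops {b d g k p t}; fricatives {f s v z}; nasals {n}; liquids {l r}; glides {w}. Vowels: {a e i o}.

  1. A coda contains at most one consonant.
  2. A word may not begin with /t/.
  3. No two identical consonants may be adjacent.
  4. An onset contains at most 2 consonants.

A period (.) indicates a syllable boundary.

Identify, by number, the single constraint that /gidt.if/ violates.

/gidt.if/: syllable 1 coda /dt/ has 2 consonants (> 1).
This is a violation of constraint 1: "A coda contains at most one consonant."
The remaining constraints (2, 3, 4) are satisfied.

1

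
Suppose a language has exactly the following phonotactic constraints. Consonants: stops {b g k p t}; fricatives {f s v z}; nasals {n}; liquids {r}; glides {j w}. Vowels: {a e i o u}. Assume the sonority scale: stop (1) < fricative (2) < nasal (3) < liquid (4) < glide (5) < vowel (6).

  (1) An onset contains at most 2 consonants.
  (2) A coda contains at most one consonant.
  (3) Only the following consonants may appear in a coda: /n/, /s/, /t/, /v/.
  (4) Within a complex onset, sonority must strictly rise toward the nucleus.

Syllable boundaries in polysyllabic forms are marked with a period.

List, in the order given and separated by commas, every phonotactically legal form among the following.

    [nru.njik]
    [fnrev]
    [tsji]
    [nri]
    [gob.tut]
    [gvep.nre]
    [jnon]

[nru.njik] — violates constraint 3: syllable 2 coda contains /k/, which is not a licensed coda consonant → phonotactically illegal
[fnrev] — violates constraint 1: syllable 1 onset /fnr/ has 3 consonants (> 2) → phonotactically illegal
[tsji] — violates constraint 1: syllable 1 onset /tsj/ has 3 consonants (> 2) → phonotactically illegal
[nri] — σ1 onset /nr/ (3→4 rises), coda /∅/ ok → phonotactically legal
[gob.tut] — violates constraint 3: syllable 1 coda contains /b/, which is not a licensed coda consonant → phonotactically illegal
[gvep.nre] — violates constraint 3: syllable 1 coda contains /p/, which is not a licensed coda consonant → phonotactically illegal
[jnon] — violates constraint 4: syllable 1 onset /jn/: /j/ (glide, 5) → /n/ (nasal, 3) does not rise → phonotactically illegal

[nri]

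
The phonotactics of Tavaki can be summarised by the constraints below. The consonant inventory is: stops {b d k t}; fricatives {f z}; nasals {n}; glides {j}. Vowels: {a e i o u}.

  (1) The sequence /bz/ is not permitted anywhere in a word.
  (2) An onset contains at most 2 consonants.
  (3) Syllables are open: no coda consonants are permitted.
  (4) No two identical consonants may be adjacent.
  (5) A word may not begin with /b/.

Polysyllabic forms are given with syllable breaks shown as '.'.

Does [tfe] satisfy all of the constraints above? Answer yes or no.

yes

[tfe] — σ1 onset /tf/ (2C), coda /∅/ ok → permitted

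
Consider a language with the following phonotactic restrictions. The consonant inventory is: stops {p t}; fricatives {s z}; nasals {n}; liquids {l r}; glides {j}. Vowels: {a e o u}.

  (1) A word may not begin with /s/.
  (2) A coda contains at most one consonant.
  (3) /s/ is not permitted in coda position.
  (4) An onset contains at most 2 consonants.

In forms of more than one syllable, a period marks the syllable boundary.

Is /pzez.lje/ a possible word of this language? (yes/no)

yes

/pzez.lje/ — σ1 onset /pz/ (2C), coda /z/ ok; σ2 onset /lj/ (2C), coda /∅/ ok → phonotactically legal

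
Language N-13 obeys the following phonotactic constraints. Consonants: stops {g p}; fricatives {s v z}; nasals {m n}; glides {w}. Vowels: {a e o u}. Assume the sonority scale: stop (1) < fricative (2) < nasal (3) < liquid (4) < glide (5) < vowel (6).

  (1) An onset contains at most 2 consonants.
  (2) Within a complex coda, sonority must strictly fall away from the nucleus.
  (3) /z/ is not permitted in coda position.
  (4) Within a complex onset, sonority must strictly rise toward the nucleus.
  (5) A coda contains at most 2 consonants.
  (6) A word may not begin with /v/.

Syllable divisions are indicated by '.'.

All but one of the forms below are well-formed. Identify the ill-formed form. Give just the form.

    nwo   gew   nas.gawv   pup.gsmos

pup.gsmos

nwo — σ1 onset /nw/ (3→5 rises), coda /∅/ ok → well-formed
gew — σ1 onset /g/, coda /w/ ok → well-formed
nas.gawv — σ1 onset /n/, coda /s/ ok; σ2 onset /g/, coda /wv/ (5→2 falls) ok → well-formed
pup.gsmos — violates constraint 1: syllable 2 onset /gsm/ has 3 consonants (> 2) → ill-formed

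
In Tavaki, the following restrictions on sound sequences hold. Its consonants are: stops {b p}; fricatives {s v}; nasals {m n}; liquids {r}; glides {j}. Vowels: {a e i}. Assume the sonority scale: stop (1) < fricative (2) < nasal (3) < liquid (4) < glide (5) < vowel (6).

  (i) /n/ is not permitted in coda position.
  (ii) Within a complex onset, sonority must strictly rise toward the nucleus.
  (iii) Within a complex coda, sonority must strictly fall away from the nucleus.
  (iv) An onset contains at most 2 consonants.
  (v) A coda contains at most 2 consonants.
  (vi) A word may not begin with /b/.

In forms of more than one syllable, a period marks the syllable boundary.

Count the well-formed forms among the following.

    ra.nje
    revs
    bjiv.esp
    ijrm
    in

1

ra.nje — σ1 onset /r/, coda /∅/ ok; σ2 onset /nj/ (3→5 rises), coda /∅/ ok → well-formed
revs — violates constraint (iii): syllable 1 coda /vs/: /v/ (fricative, 2) → /s/ (fricative, 2) does not fall → ill-formed
bjiv.esp — violates constraint (vi): word begins with /b/ → ill-formed
ijrm — violates constraint (v): syllable 1 coda /jrm/ has 3 consonants (> 2) → ill-formed
in — violates constraint (i): syllable 1 coda contains /n/ → ill-formed
Well-formed: ra.nje → 1.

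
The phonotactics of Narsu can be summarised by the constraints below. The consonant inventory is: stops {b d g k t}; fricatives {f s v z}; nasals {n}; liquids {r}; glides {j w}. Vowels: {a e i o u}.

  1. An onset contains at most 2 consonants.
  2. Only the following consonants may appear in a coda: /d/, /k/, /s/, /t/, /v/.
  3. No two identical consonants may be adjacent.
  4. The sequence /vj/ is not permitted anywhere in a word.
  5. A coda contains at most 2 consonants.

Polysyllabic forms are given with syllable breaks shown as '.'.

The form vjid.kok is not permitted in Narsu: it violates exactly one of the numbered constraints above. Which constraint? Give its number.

vjid.kok: contains banned sequence /vj/.
This is a violation of constraint 4: "The sequence /vj/ is not permitted anywhere in a word."
The remaining constraints (1, 2, 3, 5) are satisfied.

4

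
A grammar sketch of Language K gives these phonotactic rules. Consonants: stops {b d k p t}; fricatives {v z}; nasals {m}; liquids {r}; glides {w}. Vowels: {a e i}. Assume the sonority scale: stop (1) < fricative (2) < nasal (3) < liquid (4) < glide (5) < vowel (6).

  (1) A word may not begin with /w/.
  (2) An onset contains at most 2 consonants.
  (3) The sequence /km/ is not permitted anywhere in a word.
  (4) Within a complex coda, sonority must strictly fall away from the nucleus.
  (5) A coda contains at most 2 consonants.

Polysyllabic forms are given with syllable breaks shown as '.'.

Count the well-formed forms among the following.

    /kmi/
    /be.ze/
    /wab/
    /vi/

/kmi/ — violates constraint 3: contains banned sequence /km/ → ill-formed
/be.ze/ — σ1 onset /b/, coda /∅/ ok; σ2 onset /z/, coda /∅/ ok → well-formed
/wab/ — violates constraint 1: word begins with /w/ → ill-formed
/vi/ — σ1 onset /v/, coda /∅/ ok → well-formed
Well-formed: /be.ze/, /vi/ → 2.

2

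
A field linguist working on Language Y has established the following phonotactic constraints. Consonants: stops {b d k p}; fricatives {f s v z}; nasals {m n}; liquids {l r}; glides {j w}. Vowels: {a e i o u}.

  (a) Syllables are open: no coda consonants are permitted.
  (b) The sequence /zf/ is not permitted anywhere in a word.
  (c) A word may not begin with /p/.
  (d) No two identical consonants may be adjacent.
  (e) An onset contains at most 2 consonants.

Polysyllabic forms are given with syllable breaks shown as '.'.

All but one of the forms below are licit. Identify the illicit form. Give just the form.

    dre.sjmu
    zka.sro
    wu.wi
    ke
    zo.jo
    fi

dre.sjmu

dre.sjmu — violates constraint (e): syllable 2 onset /sjm/ has 3 consonants (> 2) → illicit
zka.sro — σ1 onset /zk/ (2C), coda /∅/ ok; σ2 onset /sr/ (2C), coda /∅/ ok → licit
wu.wi — σ1 onset /w/, coda /∅/ ok; σ2 onset /w/, coda /∅/ ok → licit
ke — σ1 onset /k/, coda /∅/ ok → licit
zo.jo — σ1 onset /z/, coda /∅/ ok; σ2 onset /j/, coda /∅/ ok → licit
fi — σ1 onset /f/, coda /∅/ ok → licit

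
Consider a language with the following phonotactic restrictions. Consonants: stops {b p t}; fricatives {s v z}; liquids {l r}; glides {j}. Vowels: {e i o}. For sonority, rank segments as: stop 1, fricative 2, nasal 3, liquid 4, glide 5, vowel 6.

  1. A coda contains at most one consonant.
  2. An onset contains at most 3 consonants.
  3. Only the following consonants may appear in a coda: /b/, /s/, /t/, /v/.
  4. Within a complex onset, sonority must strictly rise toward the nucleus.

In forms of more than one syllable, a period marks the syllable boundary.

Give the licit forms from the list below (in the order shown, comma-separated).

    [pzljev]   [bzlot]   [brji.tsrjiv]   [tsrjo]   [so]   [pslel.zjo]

[bzlot], [so]

[pzljev] — violates constraint 2: syllable 1 onset /pzlj/ has 4 consonants (> 3) → illicit
[bzlot] — σ1 onset /bzl/ (1→2→4 rises), coda /t/ ok → licit
[brji.tsrjiv] — violates constraint 2: syllable 2 onset /tsrj/ has 4 consonants (> 3) → illicit
[tsrjo] — violates constraint 2: syllable 1 onset /tsrj/ has 4 consonants (> 3) → illicit
[so] — σ1 onset /s/, coda /∅/ ok → licit
[pslel.zjo] — violates constraint 3: syllable 1 coda contains /l/, which is not a licensed coda consonant → illicit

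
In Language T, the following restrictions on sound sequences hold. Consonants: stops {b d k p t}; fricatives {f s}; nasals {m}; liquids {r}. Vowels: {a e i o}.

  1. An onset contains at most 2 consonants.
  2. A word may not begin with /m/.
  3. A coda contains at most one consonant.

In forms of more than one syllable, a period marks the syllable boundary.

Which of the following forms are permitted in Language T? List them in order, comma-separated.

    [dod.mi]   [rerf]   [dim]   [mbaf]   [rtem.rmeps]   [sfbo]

[dod.mi] — σ1 onset /d/, coda /d/ ok; σ2 onset /m/, coda /∅/ ok → permitted
[rerf] — violates constraint 3: syllable 1 coda /rf/ has 2 consonants (> 1) → not permitted
[dim] — σ1 onset /d/, coda /m/ ok → permitted
[mbaf] — violates constraint 2: word begins with /m/ → not permitted
[rtem.rmeps] — violates constraint 3: syllable 2 coda /ps/ has 2 consonants (> 1) → not permitted
[sfbo] — violates constraint 1: syllable 1 onset /sfb/ has 3 consonants (> 2) → not permitted

[dod.mi], [dim]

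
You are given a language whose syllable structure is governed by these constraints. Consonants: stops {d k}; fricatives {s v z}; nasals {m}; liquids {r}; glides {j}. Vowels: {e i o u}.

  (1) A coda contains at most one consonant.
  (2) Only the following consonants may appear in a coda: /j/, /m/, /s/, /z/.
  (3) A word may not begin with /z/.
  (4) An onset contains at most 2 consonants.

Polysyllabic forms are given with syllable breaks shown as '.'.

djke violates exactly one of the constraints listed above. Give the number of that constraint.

djke: syllable 1 onset /djk/ has 3 consonants (> 2).
This is a violation of constraint 4: "An onset contains at most 2 consonants."
The remaining constraints (1, 2, 3) are satisfied.

4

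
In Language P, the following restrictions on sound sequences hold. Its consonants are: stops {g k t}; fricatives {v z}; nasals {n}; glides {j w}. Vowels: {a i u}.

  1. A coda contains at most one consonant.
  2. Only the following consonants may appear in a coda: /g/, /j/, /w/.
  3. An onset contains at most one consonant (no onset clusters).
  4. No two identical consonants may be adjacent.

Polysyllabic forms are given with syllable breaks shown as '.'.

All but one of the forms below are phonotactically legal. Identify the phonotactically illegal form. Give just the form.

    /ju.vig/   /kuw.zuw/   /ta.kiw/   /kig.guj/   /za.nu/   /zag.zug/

/kig.guj/

/ju.vig/ — σ1 onset /j/, coda /∅/ ok; σ2 onset /v/, coda /g/ ok → phonotactically legal
/kuw.zuw/ — σ1 onset /k/, coda /w/ ok; σ2 onset /z/, coda /w/ ok → phonotactically legal
/ta.kiw/ — σ1 onset /t/, coda /∅/ ok; σ2 onset /k/, coda /w/ ok → phonotactically legal
/kig.guj/ — violates constraint 4: adjacent identical consonants /gg/ → phonotactically illegal
/za.nu/ — σ1 onset /z/, coda /∅/ ok; σ2 onset /n/, coda /∅/ ok → phonotactically legal
/zag.zug/ — σ1 onset /z/, coda /g/ ok; σ2 onset /z/, coda /g/ ok → phonotactically legal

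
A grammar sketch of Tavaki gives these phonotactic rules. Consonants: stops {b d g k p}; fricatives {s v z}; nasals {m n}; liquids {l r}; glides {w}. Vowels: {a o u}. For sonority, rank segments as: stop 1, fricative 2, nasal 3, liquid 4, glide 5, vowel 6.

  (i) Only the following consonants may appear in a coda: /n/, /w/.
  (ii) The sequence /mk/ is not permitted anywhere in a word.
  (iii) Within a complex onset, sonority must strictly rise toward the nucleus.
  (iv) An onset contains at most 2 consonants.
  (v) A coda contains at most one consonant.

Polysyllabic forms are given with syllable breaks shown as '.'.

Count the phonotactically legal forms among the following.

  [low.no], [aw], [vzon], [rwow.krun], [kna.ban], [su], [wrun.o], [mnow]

[low.no] — σ1 onset /l/, coda /w/ ok; σ2 onset /n/, coda /∅/ ok → phonotactically legal
[aw] — σ1 onset /∅/, coda /w/ ok → phonotactically legal
[vzon] — violates constraint (iii): syllable 1 onset /vz/: /v/ (fricative, 2) → /z/ (fricative, 2) does not rise → phonotactically illegal
[rwow.krun] — σ1 onset /rw/ (4→5 rises), coda /w/ ok; σ2 onset /kr/ (1→4 rises), coda /n/ ok → phonotactically legal
[kna.ban] — σ1 onset /kn/ (1→3 rises), coda /∅/ ok; σ2 onset /b/, coda /n/ ok → phonotactically legal
[su] — σ1 onset /s/, coda /∅/ ok → phonotactically legal
[wrun.o] — violates constraint (iii): syllable 1 onset /wr/: /w/ (glide, 5) → /r/ (liquid, 4) does not rise → phonotactically illegal
[mnow] — violates constraint (iii): syllable 1 onset /mn/: /m/ (nasal, 3) → /n/ (nasal, 3) does not rise → phonotactically illegal
Phonotactically legal: [low.no], [aw], [rwow.krun], [kna.ban], [su] → 5.

5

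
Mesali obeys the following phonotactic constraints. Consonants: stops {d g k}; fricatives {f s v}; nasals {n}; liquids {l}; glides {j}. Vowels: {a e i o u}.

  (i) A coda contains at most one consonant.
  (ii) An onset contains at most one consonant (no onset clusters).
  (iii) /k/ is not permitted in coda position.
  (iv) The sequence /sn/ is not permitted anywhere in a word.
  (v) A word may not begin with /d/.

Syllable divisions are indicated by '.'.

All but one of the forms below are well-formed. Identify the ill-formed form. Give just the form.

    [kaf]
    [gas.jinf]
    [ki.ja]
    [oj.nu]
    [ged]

[kaf] — σ1 onset /k/, coda /f/ ok → well-formed
[gas.jinf] — violates constraint (i): syllable 2 coda /nf/ has 2 consonants (> 1) → ill-formed
[ki.ja] — σ1 onset /k/, coda /∅/ ok; σ2 onset /j/, coda /∅/ ok → well-formed
[oj.nu] — σ1 onset /∅/, coda /j/ ok; σ2 onset /n/, coda /∅/ ok → well-formed
[ged] — σ1 onset /g/, coda /d/ ok → well-formed

[gas.jinf]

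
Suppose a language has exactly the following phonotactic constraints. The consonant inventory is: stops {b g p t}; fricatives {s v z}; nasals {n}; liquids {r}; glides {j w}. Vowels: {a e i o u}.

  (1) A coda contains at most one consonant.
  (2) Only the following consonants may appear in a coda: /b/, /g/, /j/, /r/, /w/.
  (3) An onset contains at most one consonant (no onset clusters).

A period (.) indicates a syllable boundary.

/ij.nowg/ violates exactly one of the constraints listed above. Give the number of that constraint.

1

/ij.nowg/: syllable 2 coda /wg/ has 2 consonants (> 1).
This is a violation of constraint 1: "A coda contains at most one consonant."
The remaining constraints (2, 3) are satisfied.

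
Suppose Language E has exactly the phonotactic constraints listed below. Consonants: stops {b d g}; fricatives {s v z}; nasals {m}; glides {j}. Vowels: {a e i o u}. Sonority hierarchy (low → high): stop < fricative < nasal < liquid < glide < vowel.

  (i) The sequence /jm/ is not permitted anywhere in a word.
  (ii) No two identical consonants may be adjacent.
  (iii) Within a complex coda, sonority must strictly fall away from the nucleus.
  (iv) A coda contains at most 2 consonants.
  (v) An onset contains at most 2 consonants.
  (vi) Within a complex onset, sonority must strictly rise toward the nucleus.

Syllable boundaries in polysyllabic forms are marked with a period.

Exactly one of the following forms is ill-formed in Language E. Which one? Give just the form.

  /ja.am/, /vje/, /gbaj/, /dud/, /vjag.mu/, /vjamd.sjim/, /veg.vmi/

/gbaj/

/ja.am/ — σ1 onset /j/, coda /∅/ ok; σ2 onset /∅/, coda /m/ ok → well-formed
/vje/ — σ1 onset /vj/ (2→5 rises), coda /∅/ ok → well-formed
/gbaj/ — violates constraint (vi): syllable 1 onset /gb/: /g/ (stop, 1) → /b/ (stop, 1) does not rise → ill-formed
/dud/ — σ1 onset /d/, coda /d/ ok → well-formed
/vjag.mu/ — σ1 onset /vj/ (2→5 rises), coda /g/ ok; σ2 onset /m/, coda /∅/ ok → well-formed
/vjamd.sjim/ — σ1 onset /vj/ (2→5 rises), coda /md/ (3→1 falls) ok; σ2 onset /sj/ (2→5 rises), coda /m/ ok → well-formed
/veg.vmi/ — σ1 onset /v/, coda /g/ ok; σ2 onset /vm/ (2→3 rises), coda /∅/ ok → well-formed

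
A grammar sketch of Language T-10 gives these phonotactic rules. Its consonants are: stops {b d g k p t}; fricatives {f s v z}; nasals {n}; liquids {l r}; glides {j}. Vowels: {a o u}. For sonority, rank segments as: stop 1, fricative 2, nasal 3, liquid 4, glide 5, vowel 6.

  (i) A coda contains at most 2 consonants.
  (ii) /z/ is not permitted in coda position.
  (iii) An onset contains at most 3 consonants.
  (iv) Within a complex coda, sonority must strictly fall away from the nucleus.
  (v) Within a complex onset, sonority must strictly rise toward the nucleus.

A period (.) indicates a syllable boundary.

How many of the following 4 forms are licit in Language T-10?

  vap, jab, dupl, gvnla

vap — σ1 onset /v/, coda /p/ ok → licit
jab — σ1 onset /j/, coda /b/ ok → licit
dupl — violates constraint (iv): syllable 1 coda /pl/: /p/ (stop, 1) → /l/ (liquid, 4) does not fall → illicit
gvnla — violates constraint (iii): syllable 1 onset /gvnl/ has 4 consonants (> 3) → illicit
Licit: vap, jab → 2.

2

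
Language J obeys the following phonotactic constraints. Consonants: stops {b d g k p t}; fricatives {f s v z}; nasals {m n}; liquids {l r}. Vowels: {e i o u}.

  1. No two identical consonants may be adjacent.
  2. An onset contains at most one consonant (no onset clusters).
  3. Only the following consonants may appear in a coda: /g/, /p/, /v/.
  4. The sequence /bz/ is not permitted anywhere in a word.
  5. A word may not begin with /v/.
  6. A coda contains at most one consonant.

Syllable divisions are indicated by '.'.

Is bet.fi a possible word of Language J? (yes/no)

bet.fi — violates constraint 3: syllable 1 coda contains /t/, which is not a licensed coda consonant → not permitted

no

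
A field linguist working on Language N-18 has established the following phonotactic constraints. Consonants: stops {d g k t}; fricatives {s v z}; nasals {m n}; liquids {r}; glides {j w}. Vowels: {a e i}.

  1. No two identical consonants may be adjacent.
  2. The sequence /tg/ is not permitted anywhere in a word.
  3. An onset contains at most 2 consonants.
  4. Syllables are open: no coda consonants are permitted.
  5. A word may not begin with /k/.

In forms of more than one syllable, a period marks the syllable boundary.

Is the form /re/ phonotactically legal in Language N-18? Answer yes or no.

/re/ — σ1 onset /r/, coda /∅/ ok → phonotactically legal

yes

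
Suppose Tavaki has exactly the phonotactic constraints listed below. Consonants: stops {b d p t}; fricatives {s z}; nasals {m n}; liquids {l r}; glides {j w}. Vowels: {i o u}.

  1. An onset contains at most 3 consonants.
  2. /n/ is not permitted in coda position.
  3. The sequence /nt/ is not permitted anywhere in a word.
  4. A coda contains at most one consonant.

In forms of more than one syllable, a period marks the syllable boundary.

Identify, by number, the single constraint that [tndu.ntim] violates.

3

[tndu.ntim]: contains banned sequence /nt/.
This is a violation of constraint 3: "The sequence /nt/ is not permitted anywhere in a word."
The remaining constraints (1, 2, 4) are satisfied.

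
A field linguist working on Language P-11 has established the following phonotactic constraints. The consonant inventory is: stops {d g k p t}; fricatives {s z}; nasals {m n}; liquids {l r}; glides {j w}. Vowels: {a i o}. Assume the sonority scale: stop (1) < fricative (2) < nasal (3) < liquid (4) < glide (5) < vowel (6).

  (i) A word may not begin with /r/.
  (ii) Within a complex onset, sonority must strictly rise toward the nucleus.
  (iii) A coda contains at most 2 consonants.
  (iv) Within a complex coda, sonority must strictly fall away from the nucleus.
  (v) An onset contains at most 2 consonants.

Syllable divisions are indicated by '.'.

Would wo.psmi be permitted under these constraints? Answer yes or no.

wo.psmi — violates constraint (v): syllable 2 onset /psm/ has 3 consonants (> 2) → not permitted

no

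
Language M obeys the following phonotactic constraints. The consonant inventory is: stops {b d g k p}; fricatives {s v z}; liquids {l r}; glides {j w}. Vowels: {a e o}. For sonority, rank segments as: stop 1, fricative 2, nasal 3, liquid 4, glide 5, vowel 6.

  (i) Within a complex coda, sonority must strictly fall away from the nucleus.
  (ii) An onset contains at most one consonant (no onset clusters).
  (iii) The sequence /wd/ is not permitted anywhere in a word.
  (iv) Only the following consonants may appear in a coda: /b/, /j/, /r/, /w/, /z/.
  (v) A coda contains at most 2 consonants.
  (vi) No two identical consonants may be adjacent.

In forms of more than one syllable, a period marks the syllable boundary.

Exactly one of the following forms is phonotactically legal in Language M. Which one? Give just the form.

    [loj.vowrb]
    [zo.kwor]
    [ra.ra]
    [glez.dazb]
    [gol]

[loj.vowrb] — violates constraint (v): syllable 2 coda /wrb/ has 3 consonants (> 2) → phonotactically illegal
[zo.kwor] — violates constraint (ii): syllable 2 onset /kw/ has 2 consonants (> 1) → phonotactically illegal
[ra.ra] — σ1 onset /r/, coda /∅/ ok; σ2 onset /r/, coda /∅/ ok → phonotactically legal
[glez.dazb] — violates constraint (ii): syllable 1 onset /gl/ has 2 consonants (> 1) → phonotactically illegal
[gol] — violates constraint (iv): syllable 1 coda contains /l/, which is not a licensed coda consonant → phonotactically illegal

[ra.ra]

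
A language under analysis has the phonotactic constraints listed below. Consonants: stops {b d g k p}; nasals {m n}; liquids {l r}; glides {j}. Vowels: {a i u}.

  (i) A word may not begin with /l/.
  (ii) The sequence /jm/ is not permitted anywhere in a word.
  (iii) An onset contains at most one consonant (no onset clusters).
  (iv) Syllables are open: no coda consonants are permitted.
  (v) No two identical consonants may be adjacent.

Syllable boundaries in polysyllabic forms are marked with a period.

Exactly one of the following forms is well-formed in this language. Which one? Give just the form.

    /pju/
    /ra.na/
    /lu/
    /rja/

/pju/ — violates constraint (iii): syllable 1 onset /pj/ has 2 consonants (> 1) → ill-formed
/ra.na/ — σ1 onset /r/, coda /∅/ ok; σ2 onset /n/, coda /∅/ ok → well-formed
/lu/ — violates constraint (i): word begins with /l/ → ill-formed
/rja/ — violates constraint (iii): syllable 1 onset /rj/ has 2 consonants (> 1) → ill-formed

/ra.na/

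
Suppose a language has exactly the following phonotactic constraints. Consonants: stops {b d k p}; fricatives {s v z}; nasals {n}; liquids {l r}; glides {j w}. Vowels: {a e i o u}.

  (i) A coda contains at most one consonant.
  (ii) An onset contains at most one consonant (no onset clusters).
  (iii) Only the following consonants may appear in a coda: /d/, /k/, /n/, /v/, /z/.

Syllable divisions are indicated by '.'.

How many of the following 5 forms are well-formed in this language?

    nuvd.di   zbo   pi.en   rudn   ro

2

nuvd.di — violates constraint (i): syllable 1 coda /vd/ has 2 consonants (> 1) → ill-formed
zbo — violates constraint (ii): syllable 1 onset /zb/ has 2 consonants (> 1) → ill-formed
pi.en — σ1 onset /p/, coda /∅/ ok; σ2 onset /∅/, coda /n/ ok → well-formed
rudn — violates constraint (i): syllable 1 coda /dn/ has 2 consonants (> 1) → ill-formed
ro — σ1 onset /r/, coda /∅/ ok → well-formed
Well-formed: pi.en, ro → 2.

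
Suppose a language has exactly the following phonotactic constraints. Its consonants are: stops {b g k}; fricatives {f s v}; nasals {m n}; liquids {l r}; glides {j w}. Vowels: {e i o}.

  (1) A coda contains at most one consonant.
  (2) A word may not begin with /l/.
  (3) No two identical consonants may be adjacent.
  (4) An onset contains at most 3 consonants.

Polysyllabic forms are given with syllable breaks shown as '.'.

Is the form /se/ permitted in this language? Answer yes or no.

yes

/se/ — σ1 onset /s/, coda /∅/ ok → permitted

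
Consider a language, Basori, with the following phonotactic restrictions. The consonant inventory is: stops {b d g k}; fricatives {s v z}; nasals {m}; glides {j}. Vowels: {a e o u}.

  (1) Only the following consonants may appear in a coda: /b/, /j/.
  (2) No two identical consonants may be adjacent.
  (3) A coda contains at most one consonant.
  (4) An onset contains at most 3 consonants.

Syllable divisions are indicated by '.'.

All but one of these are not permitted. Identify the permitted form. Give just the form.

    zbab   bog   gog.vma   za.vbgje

zbab

zbab — σ1 onset /zb/ (2C), coda /b/ ok → permitted
bog — violates constraint 1: syllable 1 coda contains /g/, which is not a licensed coda consonant → not permitted
gog.vma — violates constraint 1: syllable 1 coda contains /g/, which is not a licensed coda consonant → not permitted
za.vbgje — violates constraint 4: syllable 2 onset /vbgj/ has 4 consonants (> 3) → not permitted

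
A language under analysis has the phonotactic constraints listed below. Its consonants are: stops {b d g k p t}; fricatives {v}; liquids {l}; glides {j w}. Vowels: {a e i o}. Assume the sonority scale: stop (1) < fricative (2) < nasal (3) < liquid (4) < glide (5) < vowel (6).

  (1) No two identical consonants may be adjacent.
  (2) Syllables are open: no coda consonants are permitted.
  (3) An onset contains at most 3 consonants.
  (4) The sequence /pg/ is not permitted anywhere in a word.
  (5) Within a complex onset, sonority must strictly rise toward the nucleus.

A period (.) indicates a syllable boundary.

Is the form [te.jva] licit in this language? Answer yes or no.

[te.jva] — violates constraint 5: syllable 2 onset /jv/: /j/ (glide, 5) → /v/ (fricative, 2) does not rise → illicit

no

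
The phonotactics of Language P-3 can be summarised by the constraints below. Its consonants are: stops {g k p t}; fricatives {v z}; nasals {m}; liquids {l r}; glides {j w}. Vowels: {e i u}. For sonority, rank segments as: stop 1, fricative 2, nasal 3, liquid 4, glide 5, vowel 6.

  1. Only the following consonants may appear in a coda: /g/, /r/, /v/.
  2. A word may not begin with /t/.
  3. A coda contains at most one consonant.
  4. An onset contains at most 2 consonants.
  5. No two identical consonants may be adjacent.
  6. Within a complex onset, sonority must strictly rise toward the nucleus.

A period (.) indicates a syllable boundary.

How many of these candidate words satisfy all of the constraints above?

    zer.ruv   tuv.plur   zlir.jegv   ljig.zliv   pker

zer.ruv — violates constraint 5: adjacent identical consonants /rr/ → not permitted
tuv.plur — violates constraint 2: word begins with /t/ → not permitted
zlir.jegv — violates constraint 3: syllable 2 coda /gv/ has 2 consonants (> 1) → not permitted
ljig.zliv — σ1 onset /lj/ (4→5 rises), coda /g/ ok; σ2 onset /zl/ (2→4 rises), coda /v/ ok → permitted
pker — violates constraint 6: syllable 1 onset /pk/: /p/ (stop, 1) → /k/ (stop, 1) does not rise → not permitted
Permitted: ljig.zliv → 1.

1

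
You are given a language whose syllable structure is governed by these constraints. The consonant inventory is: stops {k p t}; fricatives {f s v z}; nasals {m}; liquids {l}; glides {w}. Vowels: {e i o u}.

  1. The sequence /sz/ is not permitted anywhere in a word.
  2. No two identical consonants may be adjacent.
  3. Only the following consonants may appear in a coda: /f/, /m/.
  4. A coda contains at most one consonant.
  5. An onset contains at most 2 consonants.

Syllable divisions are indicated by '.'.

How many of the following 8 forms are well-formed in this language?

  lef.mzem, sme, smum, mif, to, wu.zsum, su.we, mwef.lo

lef.mzem — σ1 onset /l/, coda /f/ ok; σ2 onset /mz/ (2C), coda /m/ ok → well-formed
sme — σ1 onset /sm/ (2C), coda /∅/ ok → well-formed
smum — σ1 onset /sm/ (2C), coda /m/ ok → well-formed
mif — σ1 onset /m/, coda /f/ ok → well-formed
to — σ1 onset /t/, coda /∅/ ok → well-formed
wu.zsum — σ1 onset /w/, coda /∅/ ok; σ2 onset /zs/ (2C), coda /m/ ok → well-formed
su.we — σ1 onset /s/, coda /∅/ ok; σ2 onset /w/, coda /∅/ ok → well-formed
mwef.lo — σ1 onset /mw/ (2C), coda /f/ ok; σ2 onset /l/, coda /∅/ ok → well-formed
Well-formed: lef.mzem, sme, smum, mif, to, wu.zsum, su.we, mwef.lo → 8.

8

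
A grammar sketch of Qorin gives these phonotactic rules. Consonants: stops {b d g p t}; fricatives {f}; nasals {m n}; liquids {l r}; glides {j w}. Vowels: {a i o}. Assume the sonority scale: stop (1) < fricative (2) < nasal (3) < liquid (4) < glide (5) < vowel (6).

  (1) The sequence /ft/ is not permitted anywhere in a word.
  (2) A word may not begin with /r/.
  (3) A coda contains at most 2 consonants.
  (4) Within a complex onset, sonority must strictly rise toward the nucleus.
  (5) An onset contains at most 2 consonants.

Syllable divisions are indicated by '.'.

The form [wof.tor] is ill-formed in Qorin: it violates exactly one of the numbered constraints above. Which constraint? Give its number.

1

[wof.tor]: contains banned sequence /ft/.
This is a violation of constraint 1: "The sequence /ft/ is not permitted anywhere in a word."
The remaining constraints (2, 3, 4, 5) are satisfied.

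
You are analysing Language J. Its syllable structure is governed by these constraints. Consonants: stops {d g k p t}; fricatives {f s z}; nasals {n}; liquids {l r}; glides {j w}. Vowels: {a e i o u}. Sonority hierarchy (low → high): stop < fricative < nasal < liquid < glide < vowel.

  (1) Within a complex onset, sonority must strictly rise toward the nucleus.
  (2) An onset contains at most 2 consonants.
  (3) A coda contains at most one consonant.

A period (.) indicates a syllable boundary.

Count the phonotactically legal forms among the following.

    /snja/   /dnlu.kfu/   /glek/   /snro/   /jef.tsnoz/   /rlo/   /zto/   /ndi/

/snja/ — violates constraint 2: syllable 1 onset /snj/ has 3 consonants (> 2) → phonotactically illegal
/dnlu.kfu/ — violates constraint 2: syllable 1 onset /dnl/ has 3 consonants (> 2) → phonotactically illegal
/glek/ — σ1 onset /gl/ (1→4 rises), coda /k/ ok → phonotactically legal
/snro/ — violates constraint 2: syllable 1 onset /snr/ has 3 consonants (> 2) → phonotactically illegal
/jef.tsnoz/ — violates constraint 2: syllable 2 onset /tsn/ has 3 consonants (> 2) → phonotactically illegal
/rlo/ — violates constraint 1: syllable 1 onset /rl/: /r/ (liquid, 4) → /l/ (liquid, 4) does not rise → phonotactically illegal
/zto/ — violates constraint 1: syllable 1 onset /zt/: /z/ (fricative, 2) → /t/ (stop, 1) does not rise → phonotactically illegal
/ndi/ — violates constraint 1: syllable 1 onset /nd/: /n/ (nasal, 3) → /d/ (stop, 1) does not rise → phonotactically illegal
Phonotactically legal: /glek/ → 1.

1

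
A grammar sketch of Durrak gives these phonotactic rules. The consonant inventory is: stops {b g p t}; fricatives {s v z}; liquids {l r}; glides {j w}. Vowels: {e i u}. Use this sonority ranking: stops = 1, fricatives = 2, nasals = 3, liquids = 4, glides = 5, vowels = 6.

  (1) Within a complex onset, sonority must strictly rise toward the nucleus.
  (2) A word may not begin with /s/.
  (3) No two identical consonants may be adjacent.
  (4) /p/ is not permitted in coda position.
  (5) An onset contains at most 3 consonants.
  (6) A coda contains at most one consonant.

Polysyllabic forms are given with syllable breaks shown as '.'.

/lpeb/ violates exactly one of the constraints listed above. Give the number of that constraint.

1

/lpeb/: syllable 1 onset /lp/: /l/ (liquid, 4) → /p/ (stop, 1) does not rise.
This is a violation of constraint 1: "Within a complex onset, sonority must strictly rise toward the nucleus."
The remaining constraints (2, 3, 4, 5, 6) are satisfied.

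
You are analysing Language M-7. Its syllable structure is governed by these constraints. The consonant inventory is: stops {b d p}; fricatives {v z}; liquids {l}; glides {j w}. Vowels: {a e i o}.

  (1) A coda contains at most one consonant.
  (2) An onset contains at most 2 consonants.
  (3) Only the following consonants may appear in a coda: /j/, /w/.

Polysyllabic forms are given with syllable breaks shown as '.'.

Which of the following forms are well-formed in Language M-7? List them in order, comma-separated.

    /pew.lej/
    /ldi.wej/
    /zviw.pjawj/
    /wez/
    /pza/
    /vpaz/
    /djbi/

/pew.lej/ — σ1 onset /p/, coda /w/ ok; σ2 onset /l/, coda /j/ ok → well-formed
/ldi.wej/ — σ1 onset /ld/ (2C), coda /∅/ ok; σ2 onset /w/, coda /j/ ok → well-formed
/zviw.pjawj/ — violates constraint 1: syllable 2 coda /wj/ has 2 consonants (> 1) → ill-formed
/wez/ — violates constraint 3: syllable 1 coda contains /z/, which is not a licensed coda consonant → ill-formed
/pza/ — σ1 onset /pz/ (2C), coda /∅/ ok → well-formed
/vpaz/ — violates constraint 3: syllable 1 coda contains /z/, which is not a licensed coda consonant → ill-formed
/djbi/ — violates constraint 2: syllable 1 onset /djb/ has 3 consonants (> 2) → ill-formed

/pew.lej/, /ldi.wej/, /pza/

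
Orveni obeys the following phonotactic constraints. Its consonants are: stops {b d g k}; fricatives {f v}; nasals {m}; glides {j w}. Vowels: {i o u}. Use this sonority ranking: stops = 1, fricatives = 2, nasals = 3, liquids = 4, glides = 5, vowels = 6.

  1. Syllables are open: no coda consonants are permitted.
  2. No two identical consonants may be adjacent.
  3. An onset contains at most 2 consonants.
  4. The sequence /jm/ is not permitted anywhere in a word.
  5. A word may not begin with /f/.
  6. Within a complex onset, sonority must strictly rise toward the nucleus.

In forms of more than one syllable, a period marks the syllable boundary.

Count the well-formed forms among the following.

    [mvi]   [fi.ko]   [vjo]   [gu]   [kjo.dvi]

[mvi] — violates constraint 6: syllable 1 onset /mv/: /m/ (nasal, 3) → /v/ (fricative, 2) does not rise → ill-formed
[fi.ko] — violates constraint 5: word begins with /f/ → ill-formed
[vjo] — σ1 onset /vj/ (2→5 rises), coda /∅/ ok → well-formed
[gu] — σ1 onset /g/, coda /∅/ ok → well-formed
[kjo.dvi] — σ1 onset /kj/ (1→5 rises), coda /∅/ ok; σ2 onset /dv/ (1→2 rises), coda /∅/ ok → well-formed
Well-formed: [vjo], [gu], [kjo.dvi] → 3.

3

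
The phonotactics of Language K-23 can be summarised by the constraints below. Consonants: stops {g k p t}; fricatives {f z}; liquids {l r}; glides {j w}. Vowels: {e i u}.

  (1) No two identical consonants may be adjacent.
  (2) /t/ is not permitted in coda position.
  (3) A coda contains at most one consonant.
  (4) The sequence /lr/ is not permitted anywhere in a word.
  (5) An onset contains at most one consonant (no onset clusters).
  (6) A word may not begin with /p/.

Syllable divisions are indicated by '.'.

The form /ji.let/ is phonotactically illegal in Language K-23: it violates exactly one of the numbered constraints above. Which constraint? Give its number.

2

/ji.let/: syllable 2 coda contains /t/.
This is a violation of constraint 2: "/t/ is not permitted in coda position."
The remaining constraints (1, 3, 4, 5, 6) are satisfied.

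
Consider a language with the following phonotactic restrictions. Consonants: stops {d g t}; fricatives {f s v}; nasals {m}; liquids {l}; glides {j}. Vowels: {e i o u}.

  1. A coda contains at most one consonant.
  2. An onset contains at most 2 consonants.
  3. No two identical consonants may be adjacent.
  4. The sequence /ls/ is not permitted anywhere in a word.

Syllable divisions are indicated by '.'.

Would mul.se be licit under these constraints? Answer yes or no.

mul.se — violates constraint 4: contains banned sequence /ls/ → illicit

no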